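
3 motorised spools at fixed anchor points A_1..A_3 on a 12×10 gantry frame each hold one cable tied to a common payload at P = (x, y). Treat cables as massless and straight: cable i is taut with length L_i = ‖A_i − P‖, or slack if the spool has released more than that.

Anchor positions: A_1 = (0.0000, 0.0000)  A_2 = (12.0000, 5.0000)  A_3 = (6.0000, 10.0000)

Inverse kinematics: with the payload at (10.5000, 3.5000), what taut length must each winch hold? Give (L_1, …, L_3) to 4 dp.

(11.0680, 2.1213, 7.9057)

L_1: Δ = A_1−P = (-10.5000, -3.5000) → ‖Δ‖ = √122.5000 = 11.0680
L_2: Δ = A_2−P = (1.5000, 1.5000) → ‖Δ‖ = √4.5000 = 2.1213
L_3: Δ = A_3−P = (-4.5000, 6.5000) → ‖Δ‖ = √62.5000 = 7.9057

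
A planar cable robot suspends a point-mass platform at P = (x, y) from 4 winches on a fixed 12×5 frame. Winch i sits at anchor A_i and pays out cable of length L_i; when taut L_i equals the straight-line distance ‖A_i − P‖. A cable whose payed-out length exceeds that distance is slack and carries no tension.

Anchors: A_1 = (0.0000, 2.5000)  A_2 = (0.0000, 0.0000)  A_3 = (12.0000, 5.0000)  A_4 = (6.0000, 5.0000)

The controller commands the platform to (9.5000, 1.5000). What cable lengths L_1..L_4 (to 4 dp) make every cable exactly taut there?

(9.5525, 9.6177, 4.3012, 4.9497)

L_1: Δ = A_1−P = (-9.5000, 1.0000) → ‖Δ‖ = √91.2500 = 9.5525
L_2: Δ = A_2−P = (-9.5000, -1.5000) → ‖Δ‖ = √92.5000 = 9.6177
L_3: Δ = A_3−P = (2.5000, 3.5000) → ‖Δ‖ = √18.5000 = 4.3012
L_4: Δ = A_4−P = (-3.5000, 3.5000) → ‖Δ‖ = √24.5000 = 4.9497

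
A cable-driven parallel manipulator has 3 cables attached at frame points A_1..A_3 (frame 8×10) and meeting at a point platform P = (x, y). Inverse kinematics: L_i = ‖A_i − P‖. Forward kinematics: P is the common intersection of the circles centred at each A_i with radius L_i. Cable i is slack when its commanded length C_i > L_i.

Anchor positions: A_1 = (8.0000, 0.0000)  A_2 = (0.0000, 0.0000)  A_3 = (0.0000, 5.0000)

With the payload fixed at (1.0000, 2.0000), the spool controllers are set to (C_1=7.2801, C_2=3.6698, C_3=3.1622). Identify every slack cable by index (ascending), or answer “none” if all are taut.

2

i=1: geometric 7.2801 vs commanded 7.2801 ⇒ taut
i=2: geometric 2.2361 vs commanded 3.6698 ⇒ slack
i=3: geometric 3.1623 vs commanded 3.1622 ⇒ taut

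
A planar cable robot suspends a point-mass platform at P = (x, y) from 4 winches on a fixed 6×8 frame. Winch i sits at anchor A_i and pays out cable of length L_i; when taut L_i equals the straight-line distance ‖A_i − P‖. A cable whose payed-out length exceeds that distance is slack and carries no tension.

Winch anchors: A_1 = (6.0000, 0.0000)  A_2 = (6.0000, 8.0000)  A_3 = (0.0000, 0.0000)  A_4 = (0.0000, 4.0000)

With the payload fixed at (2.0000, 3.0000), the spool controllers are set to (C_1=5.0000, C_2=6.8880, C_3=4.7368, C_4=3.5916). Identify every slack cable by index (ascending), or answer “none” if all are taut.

2, 3, 4

i=1: geometric 5.0000 vs commanded 5.0000 ⇒ taut
i=2: geometric 6.4031 vs commanded 6.8880 ⇒ slack
i=3: geometric 3.6056 vs commanded 4.7368 ⇒ slack
i=4: geometric 2.2361 vs commanded 3.5916 ⇒ slack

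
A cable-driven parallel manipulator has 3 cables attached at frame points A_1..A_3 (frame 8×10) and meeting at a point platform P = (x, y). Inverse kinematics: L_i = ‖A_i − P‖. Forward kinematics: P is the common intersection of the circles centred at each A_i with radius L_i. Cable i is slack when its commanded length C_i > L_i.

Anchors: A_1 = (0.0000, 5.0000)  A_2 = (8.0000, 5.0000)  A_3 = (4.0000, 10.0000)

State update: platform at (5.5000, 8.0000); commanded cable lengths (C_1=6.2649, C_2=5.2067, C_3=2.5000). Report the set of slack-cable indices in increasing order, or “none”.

cable 1: √((-5.5000)²+(-3.0000)²)=6.2650, C_1=6.2649: taut
cable 2: √((2.5000)²+(-3.0000)²)=3.9051, C_2=5.2067: slack
cable 3: √((-1.5000)²+(2.0000)²)=2.5000, C_3=2.5000: taut

2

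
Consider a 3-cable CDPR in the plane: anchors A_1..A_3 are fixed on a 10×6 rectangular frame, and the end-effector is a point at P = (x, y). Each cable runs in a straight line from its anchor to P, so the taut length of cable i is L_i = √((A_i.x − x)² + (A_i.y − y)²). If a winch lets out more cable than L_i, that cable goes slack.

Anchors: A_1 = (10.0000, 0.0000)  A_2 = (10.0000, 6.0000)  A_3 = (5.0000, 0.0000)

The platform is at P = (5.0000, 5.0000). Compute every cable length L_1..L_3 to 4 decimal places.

L_1: Δ = A_1−P = (5.0000, -5.0000) → ‖Δ‖ = √50.0000 = 7.0711
L_2: Δ = A_2−P = (5.0000, 1.0000) → ‖Δ‖ = √26.0000 = 5.0990
L_3: Δ = A_3−P = (0.0000, -5.0000) → ‖Δ‖ = √25.0000 = 5.0000

(7.0711, 5.0990, 5.0000)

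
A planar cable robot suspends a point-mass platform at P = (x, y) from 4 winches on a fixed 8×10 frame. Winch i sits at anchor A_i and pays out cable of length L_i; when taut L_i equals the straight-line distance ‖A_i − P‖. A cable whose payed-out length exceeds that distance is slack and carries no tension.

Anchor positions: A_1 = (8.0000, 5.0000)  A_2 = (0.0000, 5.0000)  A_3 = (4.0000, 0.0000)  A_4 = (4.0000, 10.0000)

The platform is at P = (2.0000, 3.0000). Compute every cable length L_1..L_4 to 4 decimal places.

L_1: Δ = A_1−P = (6.0000, 2.0000) → ‖Δ‖ = √40.0000 = 6.3246
L_2: Δ = A_2−P = (-2.0000, 2.0000) → ‖Δ‖ = √8.0000 = 2.8284
L_3: Δ = A_3−P = (2.0000, -3.0000) → ‖Δ‖ = √13.0000 = 3.6056
L_4: Δ = A_4−P = (2.0000, 7.0000) → ‖Δ‖ = √53.0000 = 7.2801

(6.3246, 2.8284, 3.6056, 7.2801)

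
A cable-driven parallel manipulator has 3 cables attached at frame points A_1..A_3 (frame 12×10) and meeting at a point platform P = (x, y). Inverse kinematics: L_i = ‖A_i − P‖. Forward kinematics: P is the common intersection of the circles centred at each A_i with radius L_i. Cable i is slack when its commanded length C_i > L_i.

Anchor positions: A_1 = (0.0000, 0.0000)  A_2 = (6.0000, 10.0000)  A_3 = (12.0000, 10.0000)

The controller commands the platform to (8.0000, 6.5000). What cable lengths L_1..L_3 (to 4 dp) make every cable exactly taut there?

(10.3078, 4.0311, 5.3151)

L_1: Δ = A_1−P = (-8.0000, -6.5000) → ‖Δ‖ = √106.2500 = 10.3078
L_2: Δ = A_2−P = (-2.0000, 3.5000) → ‖Δ‖ = √16.2500 = 4.0311
L_3: Δ = A_3−P = (4.0000, 3.5000) → ‖Δ‖ = √28.2500 = 5.3151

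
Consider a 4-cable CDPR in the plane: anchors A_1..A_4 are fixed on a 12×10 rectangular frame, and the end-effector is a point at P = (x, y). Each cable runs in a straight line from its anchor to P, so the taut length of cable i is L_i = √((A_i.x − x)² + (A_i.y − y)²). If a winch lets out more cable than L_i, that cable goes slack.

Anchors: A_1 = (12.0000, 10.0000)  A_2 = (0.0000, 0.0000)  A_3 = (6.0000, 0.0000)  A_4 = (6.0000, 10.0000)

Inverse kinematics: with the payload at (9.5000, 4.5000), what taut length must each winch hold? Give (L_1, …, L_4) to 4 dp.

(6.0415, 10.5119, 5.7009, 6.5192)

L_1 = √((12.0000−9.5000)² + (10.0000−4.5000)²) = 6.0415
L_2 = √((0.0000−9.5000)² + (0.0000−4.5000)²) = 10.5119
L_3 = √((6.0000−9.5000)² + (0.0000−4.5000)²) = 5.7009
L_4 = √((6.0000−9.5000)² + (10.0000−4.5000)²) = 6.5192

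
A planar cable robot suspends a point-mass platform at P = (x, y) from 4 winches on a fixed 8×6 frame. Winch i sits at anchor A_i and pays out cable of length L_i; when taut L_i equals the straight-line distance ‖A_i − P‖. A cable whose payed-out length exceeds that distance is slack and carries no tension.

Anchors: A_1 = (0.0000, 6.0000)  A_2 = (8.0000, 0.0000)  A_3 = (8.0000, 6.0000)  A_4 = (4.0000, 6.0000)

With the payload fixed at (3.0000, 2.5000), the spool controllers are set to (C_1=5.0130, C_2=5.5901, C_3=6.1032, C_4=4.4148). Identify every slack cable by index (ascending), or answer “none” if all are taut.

i=1: geometric 4.6098 vs commanded 5.0130 ⇒ slack
i=2: geometric 5.5902 vs commanded 5.5901 ⇒ taut
i=3: geometric 6.1033 vs commanded 6.1032 ⇒ taut
i=4: geometric 3.6401 vs commanded 4.4148 ⇒ slack

1, 4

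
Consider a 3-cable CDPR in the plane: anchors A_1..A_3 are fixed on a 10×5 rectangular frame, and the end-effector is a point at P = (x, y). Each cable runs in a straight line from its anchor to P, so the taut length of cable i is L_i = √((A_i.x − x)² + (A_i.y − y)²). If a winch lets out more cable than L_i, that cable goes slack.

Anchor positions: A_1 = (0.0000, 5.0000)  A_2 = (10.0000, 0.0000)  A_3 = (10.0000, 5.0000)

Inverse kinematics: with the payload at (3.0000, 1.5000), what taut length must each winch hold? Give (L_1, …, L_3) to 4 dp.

(4.6098, 7.1589, 7.8262)

cable 1: Δx=-3.0000, Δy=3.5000; L_1 = √(Δx²+Δy²) = 4.6098
cable 2: Δx=7.0000, Δy=-1.5000; L_2 = √(Δx²+Δy²) = 7.1589
cable 3: Δx=7.0000, Δy=3.5000; L_3 = √(Δx²+Δy²) = 7.8262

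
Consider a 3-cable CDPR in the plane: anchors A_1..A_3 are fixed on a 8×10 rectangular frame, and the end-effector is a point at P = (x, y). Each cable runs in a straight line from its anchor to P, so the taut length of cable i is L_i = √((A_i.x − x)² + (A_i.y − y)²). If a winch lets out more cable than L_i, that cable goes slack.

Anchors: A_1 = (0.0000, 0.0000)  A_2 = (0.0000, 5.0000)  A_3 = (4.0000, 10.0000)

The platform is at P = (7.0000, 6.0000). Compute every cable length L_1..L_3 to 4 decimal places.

L_1 = √((0.0000−7.0000)² + (0.0000−6.0000)²) = 9.2195
L_2 = √((0.0000−7.0000)² + (5.0000−6.0000)²) = 7.0711
L_3 = √((4.0000−7.0000)² + (10.0000−6.0000)²) = 5.0000

(9.2195, 7.0711, 5.0000)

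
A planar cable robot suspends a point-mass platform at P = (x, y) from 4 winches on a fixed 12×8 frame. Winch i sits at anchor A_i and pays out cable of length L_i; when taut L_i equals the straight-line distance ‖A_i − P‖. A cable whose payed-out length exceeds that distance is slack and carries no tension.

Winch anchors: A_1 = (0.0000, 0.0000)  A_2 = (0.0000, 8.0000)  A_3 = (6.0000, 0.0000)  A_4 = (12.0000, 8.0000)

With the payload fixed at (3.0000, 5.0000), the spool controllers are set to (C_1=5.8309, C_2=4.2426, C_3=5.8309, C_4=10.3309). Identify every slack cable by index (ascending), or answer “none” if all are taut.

cable 1: √((-3.0000)²+(-5.0000)²)=5.8310, C_1=5.8309: taut
cable 2: √((-3.0000)²+(3.0000)²)=4.2426, C_2=4.2426: taut
cable 3: √((3.0000)²+(-5.0000)²)=5.8310, C_3=5.8309: taut
cable 4: √((9.0000)²+(3.0000)²)=9.4868, C_4=10.3309: slack

4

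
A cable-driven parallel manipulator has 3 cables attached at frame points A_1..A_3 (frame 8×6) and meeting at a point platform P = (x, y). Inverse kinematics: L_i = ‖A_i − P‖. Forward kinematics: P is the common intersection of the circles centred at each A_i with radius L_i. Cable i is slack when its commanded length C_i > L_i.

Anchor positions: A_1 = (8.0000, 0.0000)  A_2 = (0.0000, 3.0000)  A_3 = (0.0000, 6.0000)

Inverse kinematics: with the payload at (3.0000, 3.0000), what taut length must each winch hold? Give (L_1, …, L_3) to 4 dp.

L_1: Δ = A_1−P = (5.0000, -3.0000) → ‖Δ‖ = √34.0000 = 5.8310
L_2: Δ = A_2−P = (-3.0000, 0.0000) → ‖Δ‖ = √9.0000 = 3.0000
L_3: Δ = A_3−P = (-3.0000, 3.0000) → ‖Δ‖ = √18.0000 = 4.2426

(5.8310, 3.0000, 4.2426)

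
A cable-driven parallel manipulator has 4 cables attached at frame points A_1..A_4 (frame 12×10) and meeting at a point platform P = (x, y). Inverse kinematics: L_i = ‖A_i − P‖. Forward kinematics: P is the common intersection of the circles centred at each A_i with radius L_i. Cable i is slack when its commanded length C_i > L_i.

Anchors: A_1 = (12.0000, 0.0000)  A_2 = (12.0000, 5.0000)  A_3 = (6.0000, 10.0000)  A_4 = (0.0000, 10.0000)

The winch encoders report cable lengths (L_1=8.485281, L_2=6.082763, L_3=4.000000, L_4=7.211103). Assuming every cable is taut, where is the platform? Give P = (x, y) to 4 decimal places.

circle eqns → linear via eq_j − eq_1; set c_j = A_j·A_j − L_j²
c_1 = 144.0000+0.0000−72.0000 = 72.0000
0.0000·x − 10.0000·y = c_1−c_2 = -60.0000
12.0000·x − 20.0000·y = c_1−c_3 = -48.0000
24.0000·x − 20.0000·y = c_1−c_4 = 24.0000
solve first two rows → x=6.0000, y=6.0000
check cable 4: ‖A_4−P‖² = 52.0000 ≈ L_4² = 52.0000 ✓

(6.0000, 6.0000)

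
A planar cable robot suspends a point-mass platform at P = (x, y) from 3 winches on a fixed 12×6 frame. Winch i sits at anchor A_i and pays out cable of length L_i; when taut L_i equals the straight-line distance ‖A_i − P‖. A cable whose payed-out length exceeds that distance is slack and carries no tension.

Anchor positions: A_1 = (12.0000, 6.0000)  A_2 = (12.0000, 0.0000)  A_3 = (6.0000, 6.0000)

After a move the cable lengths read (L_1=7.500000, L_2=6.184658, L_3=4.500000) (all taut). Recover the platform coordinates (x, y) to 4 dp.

each cable: (A_i−P)·(A_i−P) = L_i²; let k_i = ‖A_i‖²−L_i²
k_1 = 144.0000+36.0000−56.2500 = 123.7500
row 1: 0.0000x + 12.0000y = 18.0000  (k_2=105.7500)
row 2: 12.0000x + 0.0000y = 72.0000  (k_3=51.7500)
Cramer on rows 1–2 → x = 6.0000, y = 1.5000

(6.0000, 1.5000)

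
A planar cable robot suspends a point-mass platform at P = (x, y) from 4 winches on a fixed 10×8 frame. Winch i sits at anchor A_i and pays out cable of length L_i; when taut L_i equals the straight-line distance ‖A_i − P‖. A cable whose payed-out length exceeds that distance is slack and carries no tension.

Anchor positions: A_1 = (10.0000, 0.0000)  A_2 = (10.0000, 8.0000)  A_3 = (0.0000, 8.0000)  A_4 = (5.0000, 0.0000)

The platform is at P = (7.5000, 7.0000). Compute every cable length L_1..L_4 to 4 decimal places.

(7.4330, 2.6926, 7.5664, 7.4330)

cable 1: Δx=2.5000, Δy=-7.0000; L_1 = √(Δx²+Δy²) = 7.4330
cable 2: Δx=2.5000, Δy=1.0000; L_2 = √(Δx²+Δy²) = 2.6926
cable 3: Δx=-7.5000, Δy=1.0000; L_3 = √(Δx²+Δy²) = 7.5664
cable 4: Δx=-2.5000, Δy=-7.0000; L_4 = √(Δx²+Δy²) = 7.4330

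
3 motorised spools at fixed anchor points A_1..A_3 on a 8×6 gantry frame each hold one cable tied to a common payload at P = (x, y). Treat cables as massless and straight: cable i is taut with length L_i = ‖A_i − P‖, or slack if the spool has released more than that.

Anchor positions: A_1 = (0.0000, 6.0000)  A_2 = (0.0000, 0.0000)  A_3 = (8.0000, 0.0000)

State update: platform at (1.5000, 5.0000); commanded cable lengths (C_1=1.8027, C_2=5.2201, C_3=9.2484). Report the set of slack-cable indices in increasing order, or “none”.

cable 1: L_1 = ‖A_1−P‖ = 1.8028;  C_1 = 1.8027 → taut
cable 2: L_2 = ‖A_2−P‖ = 5.2202;  C_2 = 5.2201 → taut
cable 3: L_3 = ‖A_3−P‖ = 8.2006;  C_3 = 9.2484 → slack

3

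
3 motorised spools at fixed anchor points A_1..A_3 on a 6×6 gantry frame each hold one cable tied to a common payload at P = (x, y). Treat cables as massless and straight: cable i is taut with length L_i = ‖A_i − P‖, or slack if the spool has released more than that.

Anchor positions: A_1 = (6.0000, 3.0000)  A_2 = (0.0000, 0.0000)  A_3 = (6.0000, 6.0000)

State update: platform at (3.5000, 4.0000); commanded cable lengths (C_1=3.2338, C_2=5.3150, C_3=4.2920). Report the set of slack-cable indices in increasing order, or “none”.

cable 1: L_1 = ‖A_1−P‖ = 2.6926;  C_1 = 3.2338 → slack
cable 2: L_2 = ‖A_2−P‖ = 5.3151;  C_2 = 5.3150 → taut
cable 3: L_3 = ‖A_3−P‖ = 3.2016;  C_3 = 4.2920 → slack

1, 3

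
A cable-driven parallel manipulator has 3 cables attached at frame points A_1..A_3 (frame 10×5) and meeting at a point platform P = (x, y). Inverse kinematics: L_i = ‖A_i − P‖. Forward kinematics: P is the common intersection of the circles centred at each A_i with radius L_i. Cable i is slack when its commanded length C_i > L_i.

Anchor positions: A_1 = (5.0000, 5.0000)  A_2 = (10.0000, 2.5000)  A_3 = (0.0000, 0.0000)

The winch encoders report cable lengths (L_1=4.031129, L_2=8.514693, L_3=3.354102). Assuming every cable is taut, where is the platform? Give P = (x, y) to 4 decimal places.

(1.5000, 3.0000)

circle eqns → linear via eq_j − eq_1; set c_j = A_j·A_j − L_j²
c_1 = 25.0000+25.0000−16.2500 = 33.7500
-10.0000·x + 5.0000·y = c_1−c_2 = 0.0000
10.0000·x + 10.0000·y = c_1−c_3 = 45.0000
solve first two rows → x=1.5000, y=3.0000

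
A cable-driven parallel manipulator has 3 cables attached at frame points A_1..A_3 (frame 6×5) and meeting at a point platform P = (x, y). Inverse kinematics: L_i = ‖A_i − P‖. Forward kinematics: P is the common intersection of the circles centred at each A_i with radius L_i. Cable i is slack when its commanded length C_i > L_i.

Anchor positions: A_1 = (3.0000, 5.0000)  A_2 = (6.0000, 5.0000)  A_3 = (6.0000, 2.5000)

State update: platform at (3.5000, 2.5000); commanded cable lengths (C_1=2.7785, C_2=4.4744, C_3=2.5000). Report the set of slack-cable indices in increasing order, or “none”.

1, 2

cable 1: √((-0.5000)²+(2.5000)²)=2.5495, C_1=2.7785: slack
cable 2: √((2.5000)²+(2.5000)²)=3.5355, C_2=4.4744: slack
cable 3: √((2.5000)²+(0.0000)²)=2.5000, C_3=2.5000: taut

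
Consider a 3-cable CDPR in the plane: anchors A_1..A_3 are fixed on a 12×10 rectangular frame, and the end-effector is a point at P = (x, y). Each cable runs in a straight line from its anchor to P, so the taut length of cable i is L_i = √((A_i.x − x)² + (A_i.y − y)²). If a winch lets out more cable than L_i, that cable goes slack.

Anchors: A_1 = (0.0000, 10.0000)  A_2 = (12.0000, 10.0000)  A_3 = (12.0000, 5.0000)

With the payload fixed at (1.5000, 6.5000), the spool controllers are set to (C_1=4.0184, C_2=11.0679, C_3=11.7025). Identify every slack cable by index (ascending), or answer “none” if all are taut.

cable 1: L_1 = ‖A_1−P‖ = 3.8079;  C_1 = 4.0184 → slack
cable 2: L_2 = ‖A_2−P‖ = 11.0680;  C_2 = 11.0679 → taut
cable 3: L_3 = ‖A_3−P‖ = 10.6066;  C_3 = 11.7025 → slack

1, 3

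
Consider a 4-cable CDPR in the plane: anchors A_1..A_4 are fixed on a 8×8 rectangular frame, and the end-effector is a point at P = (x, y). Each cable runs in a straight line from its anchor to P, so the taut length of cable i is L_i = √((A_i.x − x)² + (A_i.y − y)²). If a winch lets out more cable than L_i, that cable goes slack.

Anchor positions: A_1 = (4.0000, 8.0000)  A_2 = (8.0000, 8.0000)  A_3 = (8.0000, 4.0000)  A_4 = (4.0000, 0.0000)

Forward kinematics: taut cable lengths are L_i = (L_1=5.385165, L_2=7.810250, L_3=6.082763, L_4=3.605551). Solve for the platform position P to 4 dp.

(2.0000, 3.0000)

each cable: (A_i−P)·(A_i−P) = L_i²; let k_i = ‖A_i‖²−L_i²
k_1 = 16.0000+64.0000−29.0000 = 51.0000
row 1: -8.0000x + 0.0000y = -16.0000  (k_2=67.0000)
row 2: -8.0000x + 8.0000y = 8.0000  (k_3=43.0000)
row 3: 0.0000x + 16.0000y = 48.0000  (k_4=3.0000)
Cramer on rows 1–2 → x = 2.0000, y = 3.0000
check cable 4: ‖A_4−P‖² = 13.0000 ≈ L_4² = 13.0000 ✓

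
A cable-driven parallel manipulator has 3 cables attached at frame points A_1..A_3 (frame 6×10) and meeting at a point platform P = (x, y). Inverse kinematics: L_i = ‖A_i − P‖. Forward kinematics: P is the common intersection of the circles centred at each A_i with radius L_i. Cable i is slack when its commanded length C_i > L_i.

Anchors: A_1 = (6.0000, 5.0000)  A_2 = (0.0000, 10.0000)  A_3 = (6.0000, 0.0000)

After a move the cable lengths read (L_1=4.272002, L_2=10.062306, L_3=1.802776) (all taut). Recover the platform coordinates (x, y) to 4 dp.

(4.5000, 1.0000)

expand ‖A_i−P‖²=L_i² and subtract eq 1 (c_i ≔ ‖A_i‖²−L_i²)
c_1 = 36.0000+25.0000−18.2500 = 42.7500
eq1−eq2 → [12.0000  -10.0000]·P = 44.0000
eq1−eq3 → [0.0000  10.0000]·P = 10.0000
2×2 solve → P = (4.5000, 1.0000)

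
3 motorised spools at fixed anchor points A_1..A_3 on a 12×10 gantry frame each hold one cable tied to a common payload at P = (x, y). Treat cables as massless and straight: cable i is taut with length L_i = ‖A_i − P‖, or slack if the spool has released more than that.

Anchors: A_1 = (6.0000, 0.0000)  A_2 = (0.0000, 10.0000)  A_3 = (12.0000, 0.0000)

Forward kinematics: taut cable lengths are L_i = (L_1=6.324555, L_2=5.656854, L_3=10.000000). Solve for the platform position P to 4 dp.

(4.0000, 6.0000)

expand ‖A_i−P‖²=L_i² and subtract eq 1 (k_i ≔ ‖A_i‖²−L_i²)
k_1 = 36.0000+0.0000−40.0000 = -4.0000
eq1−eq2 → [12.0000  -20.0000]·P = -72.0000
eq1−eq3 → [-12.0000  0.0000]·P = -48.0000
2×2 solve → P = (4.0000, 6.0000)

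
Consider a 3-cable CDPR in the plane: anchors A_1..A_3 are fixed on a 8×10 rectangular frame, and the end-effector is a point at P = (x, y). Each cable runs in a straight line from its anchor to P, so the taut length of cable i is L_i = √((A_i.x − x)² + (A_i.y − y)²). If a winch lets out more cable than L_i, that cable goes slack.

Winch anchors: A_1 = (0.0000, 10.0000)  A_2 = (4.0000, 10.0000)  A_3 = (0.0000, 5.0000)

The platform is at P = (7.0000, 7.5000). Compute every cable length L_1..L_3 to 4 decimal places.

L_1 = √((0.0000−7.0000)² + (10.0000−7.5000)²) = 7.4330
L_2 = √((4.0000−7.0000)² + (10.0000−7.5000)²) = 3.9051
L_3 = √((0.0000−7.0000)² + (5.0000−7.5000)²) = 7.4330

(7.4330, 3.9051, 7.4330)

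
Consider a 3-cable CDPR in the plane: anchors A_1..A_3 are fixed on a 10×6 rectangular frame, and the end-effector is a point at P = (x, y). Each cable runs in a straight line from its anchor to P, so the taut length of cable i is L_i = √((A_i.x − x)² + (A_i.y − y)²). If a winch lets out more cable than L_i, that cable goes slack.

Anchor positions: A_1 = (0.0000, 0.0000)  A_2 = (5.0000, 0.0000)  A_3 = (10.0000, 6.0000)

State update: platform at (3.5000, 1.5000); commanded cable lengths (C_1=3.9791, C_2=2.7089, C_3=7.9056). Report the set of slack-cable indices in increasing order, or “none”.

cable 1: L_1 = ‖A_1−P‖ = 3.8079;  C_1 = 3.9791 → slack
cable 2: L_2 = ‖A_2−P‖ = 2.1213;  C_2 = 2.7089 → slack
cable 3: L_3 = ‖A_3−P‖ = 7.9057;  C_3 = 7.9056 → taut

1, 2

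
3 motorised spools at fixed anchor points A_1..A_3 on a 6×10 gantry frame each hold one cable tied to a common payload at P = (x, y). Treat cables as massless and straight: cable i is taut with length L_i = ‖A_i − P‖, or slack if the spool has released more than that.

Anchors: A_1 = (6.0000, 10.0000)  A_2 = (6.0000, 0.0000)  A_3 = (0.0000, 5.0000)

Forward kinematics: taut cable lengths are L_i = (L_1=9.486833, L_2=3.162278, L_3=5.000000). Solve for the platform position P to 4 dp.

(3.0000, 1.0000)

each cable: (A_i−P)·(A_i−P) = L_i²; let k_i = ‖A_i‖²−L_i²
k_1 = 36.0000+100.0000−90.0000 = 46.0000
row 1: 0.0000x + 20.0000y = 20.0000  (k_2=26.0000)
row 2: 12.0000x + 10.0000y = 46.0000  (k_3=0.0000)
Cramer on rows 1–2 → x = 3.0000, y = 1.0000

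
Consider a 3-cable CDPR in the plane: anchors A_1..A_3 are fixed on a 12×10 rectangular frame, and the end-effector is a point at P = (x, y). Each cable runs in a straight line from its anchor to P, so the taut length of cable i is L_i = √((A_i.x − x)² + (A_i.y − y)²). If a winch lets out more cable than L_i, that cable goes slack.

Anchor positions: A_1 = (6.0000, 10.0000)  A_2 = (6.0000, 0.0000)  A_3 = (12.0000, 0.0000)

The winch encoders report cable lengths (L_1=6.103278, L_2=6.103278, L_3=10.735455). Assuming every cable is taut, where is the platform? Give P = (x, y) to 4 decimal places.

circle eqns → linear via eq_j − eq_1; set c_j = A_j·A_j − L_j²
c_1 = 36.0000+100.0000−37.2500 = 98.7500
0.0000·x + 20.0000·y = c_1−c_2 = 100.0000
-12.0000·x + 20.0000·y = c_1−c_3 = 70.0000
solve first two rows → x=2.5000, y=5.0000

(2.5000, 5.0000)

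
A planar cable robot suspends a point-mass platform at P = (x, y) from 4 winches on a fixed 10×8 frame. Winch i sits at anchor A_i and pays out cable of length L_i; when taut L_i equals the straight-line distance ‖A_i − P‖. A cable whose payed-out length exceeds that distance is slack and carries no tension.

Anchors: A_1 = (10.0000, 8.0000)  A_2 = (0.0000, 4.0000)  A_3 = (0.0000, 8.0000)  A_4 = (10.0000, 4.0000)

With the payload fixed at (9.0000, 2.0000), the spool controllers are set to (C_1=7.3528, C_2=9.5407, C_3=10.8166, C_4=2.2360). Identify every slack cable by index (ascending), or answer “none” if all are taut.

cable 1: √((1.0000)²+(6.0000)²)=6.0828, C_1=7.3528: slack
cable 2: √((-9.0000)²+(2.0000)²)=9.2195, C_2=9.5407: slack
cable 3: √((-9.0000)²+(6.0000)²)=10.8167, C_3=10.8166: taut
cable 4: √((1.0000)²+(2.0000)²)=2.2361, C_4=2.2360: taut

1, 2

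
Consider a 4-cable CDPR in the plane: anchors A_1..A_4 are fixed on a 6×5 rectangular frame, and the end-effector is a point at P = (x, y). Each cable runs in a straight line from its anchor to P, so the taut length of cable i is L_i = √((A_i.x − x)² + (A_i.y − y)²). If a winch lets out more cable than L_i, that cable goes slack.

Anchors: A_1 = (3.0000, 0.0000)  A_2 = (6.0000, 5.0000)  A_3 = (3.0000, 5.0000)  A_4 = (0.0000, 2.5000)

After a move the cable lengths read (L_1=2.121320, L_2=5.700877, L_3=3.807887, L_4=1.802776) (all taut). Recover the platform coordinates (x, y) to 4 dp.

expand ‖A_i−P‖²=L_i² and subtract eq 1 (q_i ≔ ‖A_i‖²−L_i²)
q_1 = 9.0000+0.0000−4.5000 = 4.5000
eq1−eq2 → [-6.0000  -10.0000]·P = -24.0000
eq1−eq3 → [0.0000  -10.0000]·P = -15.0000
eq1−eq4 → [6.0000  -5.0000]·P = 1.5000
2×2 solve → P = (1.5000, 1.5000)
check cable 4: ‖A_4−P‖² = 3.2500 ≈ L_4² = 3.2500 ✓

(1.5000, 1.5000)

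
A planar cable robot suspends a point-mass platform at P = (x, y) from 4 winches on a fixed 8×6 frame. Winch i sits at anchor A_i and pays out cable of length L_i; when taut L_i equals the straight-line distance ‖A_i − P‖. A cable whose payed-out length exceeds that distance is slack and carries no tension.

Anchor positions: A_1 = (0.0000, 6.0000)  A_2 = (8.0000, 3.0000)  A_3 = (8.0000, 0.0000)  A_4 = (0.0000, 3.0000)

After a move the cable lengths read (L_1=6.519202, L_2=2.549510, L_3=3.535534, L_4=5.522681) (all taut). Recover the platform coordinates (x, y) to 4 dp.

(5.5000, 2.5000)

circle eqns → linear via eq_j − eq_1; set k_j = A_j·A_j − L_j²
k_1 = 0.0000+36.0000−42.5000 = -6.5000
-16.0000·x + 6.0000·y = k_1−k_2 = -73.0000
-16.0000·x + 12.0000·y = k_1−k_3 = -58.0000
0.0000·x + 6.0000·y = k_1−k_4 = 15.0000
solve first two rows → x=5.5000, y=2.5000
check cable 4: ‖A_4−P‖² = 30.5000 ≈ L_4² = 30.5000 ✓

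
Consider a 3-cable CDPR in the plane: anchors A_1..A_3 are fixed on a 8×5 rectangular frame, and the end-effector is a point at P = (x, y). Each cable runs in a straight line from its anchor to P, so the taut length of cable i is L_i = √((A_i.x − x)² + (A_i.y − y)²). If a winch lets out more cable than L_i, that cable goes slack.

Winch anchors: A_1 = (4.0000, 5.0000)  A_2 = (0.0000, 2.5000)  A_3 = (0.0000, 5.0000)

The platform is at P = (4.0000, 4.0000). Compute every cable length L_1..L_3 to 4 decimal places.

L_1: Δ = A_1−P = (0.0000, 1.0000) → ‖Δ‖ = √1.0000 = 1.0000
L_2: Δ = A_2−P = (-4.0000, -1.5000) → ‖Δ‖ = √18.2500 = 4.2720
L_3: Δ = A_3−P = (-4.0000, 1.0000) → ‖Δ‖ = √17.0000 = 4.1231

(1.0000, 4.2720, 4.1231)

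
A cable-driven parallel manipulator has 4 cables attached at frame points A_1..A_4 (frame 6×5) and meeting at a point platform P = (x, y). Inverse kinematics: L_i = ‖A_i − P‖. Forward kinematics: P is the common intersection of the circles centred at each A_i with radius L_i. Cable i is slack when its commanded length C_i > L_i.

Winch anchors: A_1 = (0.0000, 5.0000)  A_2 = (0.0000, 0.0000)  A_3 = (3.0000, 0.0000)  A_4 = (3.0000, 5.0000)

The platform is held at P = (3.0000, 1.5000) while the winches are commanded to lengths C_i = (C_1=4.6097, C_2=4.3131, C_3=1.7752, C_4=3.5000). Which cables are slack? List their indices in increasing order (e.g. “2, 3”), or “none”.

2, 3

cable 1: √((-3.0000)²+(3.5000)²)=4.6098, C_1=4.6097: taut
cable 2: √((-3.0000)²+(-1.5000)²)=3.3541, C_2=4.3131: slack
cable 3: √((0.0000)²+(-1.5000)²)=1.5000, C_3=1.7752: slack
cable 4: √((0.0000)²+(3.5000)²)=3.5000, C_4=3.5000: taut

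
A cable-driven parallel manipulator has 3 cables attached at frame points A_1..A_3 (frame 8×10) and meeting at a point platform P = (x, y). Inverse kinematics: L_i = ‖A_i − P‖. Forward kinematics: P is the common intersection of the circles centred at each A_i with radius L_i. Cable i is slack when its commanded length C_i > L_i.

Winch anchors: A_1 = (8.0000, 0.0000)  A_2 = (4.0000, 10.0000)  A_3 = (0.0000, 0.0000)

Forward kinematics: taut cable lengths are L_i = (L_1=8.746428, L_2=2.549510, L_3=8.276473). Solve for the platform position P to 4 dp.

(3.5000, 7.5000)

circle eqns → linear via eq_j − eq_1; set k_j = A_j·A_j − L_j²
k_1 = 64.0000+0.0000−76.5000 = -12.5000
8.0000·x − 20.0000·y = k_1−k_2 = -122.0000
16.0000·x + 0.0000·y = k_1−k_3 = 56.0000
solve first two rows → x=3.5000, y=7.5000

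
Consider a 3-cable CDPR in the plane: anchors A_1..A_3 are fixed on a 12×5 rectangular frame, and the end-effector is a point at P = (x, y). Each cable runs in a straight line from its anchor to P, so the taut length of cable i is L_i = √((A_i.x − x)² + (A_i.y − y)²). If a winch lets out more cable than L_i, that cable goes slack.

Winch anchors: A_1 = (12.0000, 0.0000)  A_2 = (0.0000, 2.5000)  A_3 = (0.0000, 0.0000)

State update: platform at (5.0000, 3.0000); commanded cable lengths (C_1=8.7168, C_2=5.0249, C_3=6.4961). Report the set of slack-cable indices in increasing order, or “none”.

1, 3

cable 1: L_1 = ‖A_1−P‖ = 7.6158;  C_1 = 8.7168 → slack
cable 2: L_2 = ‖A_2−P‖ = 5.0249;  C_2 = 5.0249 → taut
cable 3: L_3 = ‖A_3−P‖ = 5.8310;  C_3 = 6.4961 → slack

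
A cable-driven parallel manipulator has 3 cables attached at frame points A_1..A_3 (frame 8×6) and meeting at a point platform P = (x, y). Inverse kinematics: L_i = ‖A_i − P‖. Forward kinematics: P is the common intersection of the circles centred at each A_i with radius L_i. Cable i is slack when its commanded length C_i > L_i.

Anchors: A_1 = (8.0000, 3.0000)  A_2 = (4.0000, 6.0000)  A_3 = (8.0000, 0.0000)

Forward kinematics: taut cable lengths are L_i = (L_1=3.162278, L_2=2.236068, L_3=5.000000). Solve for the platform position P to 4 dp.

circle eqns → linear via eq_j − eq_1; set c_j = A_j·A_j − L_j²
c_1 = 64.0000+9.0000−10.0000 = 63.0000
8.0000·x − 6.0000·y = c_1−c_2 = 16.0000
0.0000·x + 6.0000·y = c_1−c_3 = 24.0000
solve first two rows → x=5.0000, y=4.0000

(5.0000, 4.0000)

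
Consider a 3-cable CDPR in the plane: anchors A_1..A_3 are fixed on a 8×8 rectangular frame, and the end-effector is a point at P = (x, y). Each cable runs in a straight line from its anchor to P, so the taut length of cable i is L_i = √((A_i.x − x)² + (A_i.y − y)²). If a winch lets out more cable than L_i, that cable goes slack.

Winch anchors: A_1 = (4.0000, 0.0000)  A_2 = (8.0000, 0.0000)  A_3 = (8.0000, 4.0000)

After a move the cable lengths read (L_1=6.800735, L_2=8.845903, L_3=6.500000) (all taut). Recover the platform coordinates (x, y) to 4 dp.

circle eqns → linear via eq_j − eq_1; set q_j = A_j·A_j − L_j²
q_1 = 16.0000+0.0000−46.2500 = -30.2500
-8.0000·x + 0.0000·y = q_1−q_2 = -16.0000
-8.0000·x − 8.0000·y = q_1−q_3 = -68.0000
solve first two rows → x=2.0000, y=6.5000

(2.0000, 6.5000)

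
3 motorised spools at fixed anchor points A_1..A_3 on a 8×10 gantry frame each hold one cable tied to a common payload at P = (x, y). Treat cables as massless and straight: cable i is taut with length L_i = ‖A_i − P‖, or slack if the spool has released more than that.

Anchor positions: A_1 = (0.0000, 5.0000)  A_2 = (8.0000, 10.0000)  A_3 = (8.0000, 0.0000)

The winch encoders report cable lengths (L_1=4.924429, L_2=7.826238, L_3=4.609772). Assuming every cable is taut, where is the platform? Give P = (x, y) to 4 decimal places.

each cable: (A_i−P)·(A_i−P) = L_i²; let c_i = ‖A_i‖²−L_i²
c_1 = 0.0000+25.0000−24.2500 = 0.7500
row 1: -16.0000x − 10.0000y = -102.0000  (c_2=102.7500)
row 2: -16.0000x + 10.0000y = -42.0000  (c_3=42.7500)
Cramer on rows 1–2 → x = 4.5000, y = 3.0000

(4.5000, 3.0000)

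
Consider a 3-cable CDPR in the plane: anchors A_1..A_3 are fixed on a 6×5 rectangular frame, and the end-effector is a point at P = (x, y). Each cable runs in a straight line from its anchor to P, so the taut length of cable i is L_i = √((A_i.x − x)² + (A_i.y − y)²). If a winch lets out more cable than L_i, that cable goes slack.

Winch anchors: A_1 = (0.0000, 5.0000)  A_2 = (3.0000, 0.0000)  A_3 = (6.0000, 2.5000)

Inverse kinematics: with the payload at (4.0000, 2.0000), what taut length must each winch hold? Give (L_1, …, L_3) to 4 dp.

L_1 = √((0.0000−4.0000)² + (5.0000−2.0000)²) = 5.0000
L_2 = √((3.0000−4.0000)² + (0.0000−2.0000)²) = 2.2361
L_3 = √((6.0000−4.0000)² + (2.5000−2.0000)²) = 2.0616

(5.0000, 2.2361, 2.0616)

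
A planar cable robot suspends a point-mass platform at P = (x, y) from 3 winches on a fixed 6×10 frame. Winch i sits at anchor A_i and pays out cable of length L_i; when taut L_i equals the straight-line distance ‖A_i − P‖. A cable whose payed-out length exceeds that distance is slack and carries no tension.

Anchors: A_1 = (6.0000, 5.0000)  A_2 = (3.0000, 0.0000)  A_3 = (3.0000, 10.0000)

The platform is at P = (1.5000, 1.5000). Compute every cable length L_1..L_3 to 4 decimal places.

L_1: Δ = A_1−P = (4.5000, 3.5000) → ‖Δ‖ = √32.5000 = 5.7009
L_2: Δ = A_2−P = (1.5000, -1.5000) → ‖Δ‖ = √4.5000 = 2.1213
L_3: Δ = A_3−P = (1.5000, 8.5000) → ‖Δ‖ = √74.5000 = 8.6313

(5.7009, 2.1213, 8.6313)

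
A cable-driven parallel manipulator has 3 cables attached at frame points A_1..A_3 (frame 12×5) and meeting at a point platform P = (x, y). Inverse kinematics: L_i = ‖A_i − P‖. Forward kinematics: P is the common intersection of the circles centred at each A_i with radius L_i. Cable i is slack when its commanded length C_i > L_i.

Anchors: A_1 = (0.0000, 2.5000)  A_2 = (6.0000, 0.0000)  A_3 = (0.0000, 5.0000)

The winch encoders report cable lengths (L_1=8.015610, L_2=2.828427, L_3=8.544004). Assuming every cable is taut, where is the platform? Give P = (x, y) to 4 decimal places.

circle eqns → linear via eq_j − eq_1; set k_j = A_j·A_j − L_j²
k_1 = 0.0000+6.2500−64.2500 = -58.0000
-12.0000·x + 5.0000·y = k_1−k_2 = -86.0000
0.0000·x − 5.0000·y = k_1−k_3 = -10.0000
solve first two rows → x=8.0000, y=2.0000

(8.0000, 2.0000)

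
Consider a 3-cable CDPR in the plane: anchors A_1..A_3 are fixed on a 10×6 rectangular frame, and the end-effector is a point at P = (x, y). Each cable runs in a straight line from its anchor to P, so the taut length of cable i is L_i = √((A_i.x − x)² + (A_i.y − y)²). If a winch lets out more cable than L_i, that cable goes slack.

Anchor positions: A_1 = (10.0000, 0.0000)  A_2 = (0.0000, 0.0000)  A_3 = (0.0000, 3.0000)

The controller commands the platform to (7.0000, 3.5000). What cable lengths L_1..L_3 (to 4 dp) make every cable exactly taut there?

cable 1: Δx=3.0000, Δy=-3.5000; L_1 = √(Δx²+Δy²) = 4.6098
cable 2: Δx=-7.0000, Δy=-3.5000; L_2 = √(Δx²+Δy²) = 7.8262
cable 3: Δx=-7.0000, Δy=-0.5000; L_3 = √(Δx²+Δy²) = 7.0178

(4.6098, 7.8262, 7.0178)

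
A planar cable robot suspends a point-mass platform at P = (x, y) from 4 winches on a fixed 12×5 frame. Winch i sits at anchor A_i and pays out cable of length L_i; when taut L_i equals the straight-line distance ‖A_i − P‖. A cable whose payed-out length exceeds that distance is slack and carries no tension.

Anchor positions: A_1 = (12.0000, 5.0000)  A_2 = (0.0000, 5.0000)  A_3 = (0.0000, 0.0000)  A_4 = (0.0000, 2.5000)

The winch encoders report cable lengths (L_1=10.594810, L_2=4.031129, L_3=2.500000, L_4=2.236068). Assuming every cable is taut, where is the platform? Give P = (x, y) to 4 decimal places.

(2.0000, 1.5000)

expand ‖A_i−P‖²=L_i² and subtract eq 1 (q_i ≔ ‖A_i‖²−L_i²)
q_1 = 144.0000+25.0000−112.2500 = 56.7500
eq1−eq2 → [24.0000  0.0000]·P = 48.0000
eq1−eq3 → [24.0000  10.0000]·P = 63.0000
eq1−eq4 → [24.0000  5.0000]·P = 55.5000
2×2 solve → P = (2.0000, 1.5000)
check cable 4: ‖A_4−P‖² = 5.0000 ≈ L_4² = 5.0000 ✓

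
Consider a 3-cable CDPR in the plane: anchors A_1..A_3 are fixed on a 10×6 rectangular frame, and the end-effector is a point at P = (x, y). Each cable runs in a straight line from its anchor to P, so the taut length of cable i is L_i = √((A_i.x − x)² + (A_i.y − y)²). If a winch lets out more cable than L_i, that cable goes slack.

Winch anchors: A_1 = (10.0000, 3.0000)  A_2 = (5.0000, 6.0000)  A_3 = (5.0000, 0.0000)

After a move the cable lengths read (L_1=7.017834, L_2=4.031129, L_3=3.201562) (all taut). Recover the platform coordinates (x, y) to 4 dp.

(3.0000, 2.5000)

each cable: (A_i−P)·(A_i−P) = L_i²; let c_i = ‖A_i‖²−L_i²
c_1 = 100.0000+9.0000−49.2500 = 59.7500
row 1: 10.0000x − 6.0000y = 15.0000  (c_2=44.7500)
row 2: 10.0000x + 6.0000y = 45.0000  (c_3=14.7500)
Cramer on rows 1–2 → x = 3.0000, y = 2.5000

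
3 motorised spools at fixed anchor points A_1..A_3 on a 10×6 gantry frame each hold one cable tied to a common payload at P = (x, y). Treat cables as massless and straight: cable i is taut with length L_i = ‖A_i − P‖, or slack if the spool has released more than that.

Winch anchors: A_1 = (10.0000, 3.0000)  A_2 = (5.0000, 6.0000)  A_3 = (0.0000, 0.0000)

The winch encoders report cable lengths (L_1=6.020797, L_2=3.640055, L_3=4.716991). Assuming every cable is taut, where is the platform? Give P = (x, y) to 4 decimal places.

circle eqns → linear via eq_j − eq_1; set k_j = A_j·A_j − L_j²
k_1 = 100.0000+9.0000−36.2500 = 72.7500
10.0000·x − 6.0000·y = k_1−k_2 = 25.0000
20.0000·x + 6.0000·y = k_1−k_3 = 95.0000
solve first two rows → x=4.0000, y=2.5000

(4.0000, 2.5000)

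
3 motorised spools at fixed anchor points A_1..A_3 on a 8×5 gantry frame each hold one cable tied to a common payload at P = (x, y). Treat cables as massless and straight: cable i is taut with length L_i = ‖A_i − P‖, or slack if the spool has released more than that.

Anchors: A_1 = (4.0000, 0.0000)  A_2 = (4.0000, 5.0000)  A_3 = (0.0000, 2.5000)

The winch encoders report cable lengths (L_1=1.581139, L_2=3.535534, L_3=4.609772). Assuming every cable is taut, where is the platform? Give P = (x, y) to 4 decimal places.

each cable: (A_i−P)·(A_i−P) = L_i²; let k_i = ‖A_i‖²−L_i²
k_1 = 16.0000+0.0000−2.5000 = 13.5000
row 1: 0.0000x − 10.0000y = -15.0000  (k_2=28.5000)
row 2: 8.0000x − 5.0000y = 28.5000  (k_3=-15.0000)
Cramer on rows 1–2 → x = 4.5000, y = 1.5000

(4.5000, 1.5000)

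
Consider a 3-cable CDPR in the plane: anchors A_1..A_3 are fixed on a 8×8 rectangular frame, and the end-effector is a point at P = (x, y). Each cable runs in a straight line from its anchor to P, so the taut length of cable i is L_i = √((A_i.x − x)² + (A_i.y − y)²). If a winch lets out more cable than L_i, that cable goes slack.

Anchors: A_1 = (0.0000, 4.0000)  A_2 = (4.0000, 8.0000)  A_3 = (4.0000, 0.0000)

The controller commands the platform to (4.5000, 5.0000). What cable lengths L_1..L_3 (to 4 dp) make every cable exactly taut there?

(4.6098, 3.0414, 5.0249)

L_1 = √((0.0000−4.5000)² + (4.0000−5.0000)²) = 4.6098
L_2 = √((4.0000−4.5000)² + (8.0000−5.0000)²) = 3.0414
L_3 = √((4.0000−4.5000)² + (0.0000−5.0000)²) = 5.0249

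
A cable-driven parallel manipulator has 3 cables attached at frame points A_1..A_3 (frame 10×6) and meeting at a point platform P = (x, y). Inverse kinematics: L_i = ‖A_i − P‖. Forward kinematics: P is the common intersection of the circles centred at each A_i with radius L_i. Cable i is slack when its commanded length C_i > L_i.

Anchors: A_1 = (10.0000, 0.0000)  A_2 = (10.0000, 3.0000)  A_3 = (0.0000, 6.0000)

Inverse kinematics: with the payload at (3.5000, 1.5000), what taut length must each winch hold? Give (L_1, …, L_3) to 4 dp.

(6.6708, 6.6708, 5.7009)

L_1 = √((10.0000−3.5000)² + (0.0000−1.5000)²) = 6.6708
L_2 = √((10.0000−3.5000)² + (3.0000−1.5000)²) = 6.6708
L_3 = √((0.0000−3.5000)² + (6.0000−1.5000)²) = 5.7009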